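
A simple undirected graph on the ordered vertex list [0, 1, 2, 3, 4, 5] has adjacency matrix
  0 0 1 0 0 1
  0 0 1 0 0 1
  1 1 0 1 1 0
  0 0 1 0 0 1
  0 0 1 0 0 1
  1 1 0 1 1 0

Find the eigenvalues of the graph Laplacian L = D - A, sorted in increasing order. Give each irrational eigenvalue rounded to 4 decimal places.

[0, 2, 2, 2, 4, 6]

Reading degrees in the order [0, 1, 2, 3, 4, 5] gives [2, 2, 4, 2, 2, 4]; set D = diag(2, 2, 4, 2, 2, 4) and form L = D - A. L is symmetric positive semidefinite, so every eigenvalue is real and nonnegative. The single zero eigenvalue shows the graph is connected.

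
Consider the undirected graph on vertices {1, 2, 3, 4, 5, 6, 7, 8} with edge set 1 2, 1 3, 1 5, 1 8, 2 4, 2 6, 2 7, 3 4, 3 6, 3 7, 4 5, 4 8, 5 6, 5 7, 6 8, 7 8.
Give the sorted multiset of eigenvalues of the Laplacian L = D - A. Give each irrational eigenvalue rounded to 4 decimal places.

[0, 4, 4, 4, 4, 4, 4, 8]

With the vertex order [1, 2, 3, 4, 5, 6, 7, 8], the degrees are [4, 4, 4, 4, 4, 4, 4, 4], giving D = diag(4, 4, 4, 4, 4, 4, 4, 4) and L = D - A. Since every row of L sums to 0, the all-ones vector is in the kernel and 0 is an eigenvalue. By the matrix-tree theorem the graph has (1/8) * product of the nonzero eigenvalues = 4096 spanning trees. The eigenvalues sum to 32, which equals trace(L) = 2|E|.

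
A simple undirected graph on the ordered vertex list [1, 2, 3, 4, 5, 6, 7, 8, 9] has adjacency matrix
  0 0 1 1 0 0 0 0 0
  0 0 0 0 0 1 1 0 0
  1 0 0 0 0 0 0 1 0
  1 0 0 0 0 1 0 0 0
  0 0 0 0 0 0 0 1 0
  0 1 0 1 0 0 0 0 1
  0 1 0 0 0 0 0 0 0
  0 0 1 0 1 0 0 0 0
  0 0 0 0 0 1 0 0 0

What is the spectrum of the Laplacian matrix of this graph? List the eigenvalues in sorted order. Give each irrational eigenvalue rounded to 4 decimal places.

Each diagonal entry of L is the vertex degree and each off-diagonal entry is -1 where an edge is present, 0 otherwise; in the order [1, 2, 3, 4, 5, 6, 7, 8, 9] the diagonal is [2, 2, 2, 2, 1, 3, 1, 2, 1]. The multiplicity of 0 as a Laplacian eigenvalue equals the number of connected components.

[0, 0.1404, 0.5362, 0.7754, 1.5803, 2.2449, 2.7784, 3.5988, 4.3455]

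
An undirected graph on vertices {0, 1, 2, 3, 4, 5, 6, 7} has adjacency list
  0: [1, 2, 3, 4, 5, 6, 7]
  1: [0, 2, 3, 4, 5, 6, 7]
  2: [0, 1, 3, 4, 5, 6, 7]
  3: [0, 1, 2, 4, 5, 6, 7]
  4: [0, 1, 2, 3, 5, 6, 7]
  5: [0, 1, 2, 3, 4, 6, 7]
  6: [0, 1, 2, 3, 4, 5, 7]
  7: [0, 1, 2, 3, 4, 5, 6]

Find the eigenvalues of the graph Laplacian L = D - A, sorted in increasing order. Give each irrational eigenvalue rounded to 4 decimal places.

[0, 8, 8, 8, 8, 8, 8, 8]

Each diagonal entry of L is the vertex degree and each off-diagonal entry is -1 where an edge is present, 0 otherwise; in the order [0, 1, 2, 3, 4, 5, 6, 7] the diagonal is [7, 7, 7, 7, 7, 7, 7, 7]. The multiplicity of 0 as a Laplacian eigenvalue equals the number of connected components. The single zero eigenvalue shows the graph is connected.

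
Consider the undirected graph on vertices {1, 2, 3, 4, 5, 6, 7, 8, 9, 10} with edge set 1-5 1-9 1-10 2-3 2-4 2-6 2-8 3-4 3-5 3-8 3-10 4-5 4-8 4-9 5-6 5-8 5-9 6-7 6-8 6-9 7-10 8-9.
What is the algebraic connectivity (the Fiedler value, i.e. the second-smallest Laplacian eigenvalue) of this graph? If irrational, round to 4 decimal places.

1.4473

Reading degrees in the order [1, 2, 3, 4, 5, 6, 7, 8, 9, 10] gives [3, 4, 5, 5, 6, 5, 2, 6, 5, 3]; set D = diag(3, 4, 5, 5, 6, 5, 2, 6, 5, 3) and form L = D - A. The sorted Laplacian eigenvalues are [0, 1.4473, 2.2524, 3.1965, 4.6285, 5.0940, 5.7980, 6.7855, 7.1801, 7.6176]; the algebraic connectivity is the second entry, 1.4473. By the matrix-tree theorem the graph has (1/10) * product of the nonzero eigenvalues = 52869 spanning trees.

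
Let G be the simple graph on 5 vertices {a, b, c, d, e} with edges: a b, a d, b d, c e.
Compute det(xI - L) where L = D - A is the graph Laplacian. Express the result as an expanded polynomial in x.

Reading degrees in the order [a, b, c, d, e] gives [2, 2, 1, 2, 1]; set D = diag(2, 2, 1, 2, 1) and form L = D - A. Computing det(xI - L) by cofactor expansion (or equivalently via sum-over-permutations) gives x^5 - 8x^4 + 21x^3 - 18x^2. The coefficient of x^4 equals -trace(L) = -8, matching the sum of degrees. The largest eigenvalue, 3, is at most the vertex count 5.

x^5 - 8x^4 + 21x^3 - 18x^2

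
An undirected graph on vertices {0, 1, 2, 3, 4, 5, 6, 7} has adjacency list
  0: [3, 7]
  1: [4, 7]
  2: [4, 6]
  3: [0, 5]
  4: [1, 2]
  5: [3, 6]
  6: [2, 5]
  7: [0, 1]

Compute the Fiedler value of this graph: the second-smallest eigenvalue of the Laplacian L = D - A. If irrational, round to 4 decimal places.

0.5858

Each diagonal entry of L is the vertex degree and each off-diagonal entry is -1 where an edge is present, 0 otherwise; in the order [0, 1, 2, 3, 4, 5, 6, 7] the diagonal is [2, 2, 2, 2, 2, 2, 2, 2]. The sorted Laplacian eigenvalues are [0, 0.5858, 0.5858, 2, 2, 3.4142, 3.4142, 4]; the algebraic connectivity is the second entry, 0.5858. The largest eigenvalue, 4, is at most the vertex count 8. There is one zero in the spectrum, matching the 1 component.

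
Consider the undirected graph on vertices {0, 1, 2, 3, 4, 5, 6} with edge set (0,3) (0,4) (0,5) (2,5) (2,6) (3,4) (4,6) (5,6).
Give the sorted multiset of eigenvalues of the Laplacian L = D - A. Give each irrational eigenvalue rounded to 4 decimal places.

Each diagonal entry of L is the vertex degree and each off-diagonal entry is -1 where an edge is present, 0 otherwise; in the order [0, 1, 2, 3, 4, 5, 6] the diagonal is [3, 0, 2, 2, 3, 3, 3]. L is symmetric positive semidefinite, so every eigenvalue is real and nonnegative. The 2 zero eigenvalues correspond to the 2 connected components. There are 2 zeros in the spectrum, matching the 2 components. The largest eigenvalue, 5, is at most the vertex count 7.

[0, 0, 1, 3, 3, 4, 5]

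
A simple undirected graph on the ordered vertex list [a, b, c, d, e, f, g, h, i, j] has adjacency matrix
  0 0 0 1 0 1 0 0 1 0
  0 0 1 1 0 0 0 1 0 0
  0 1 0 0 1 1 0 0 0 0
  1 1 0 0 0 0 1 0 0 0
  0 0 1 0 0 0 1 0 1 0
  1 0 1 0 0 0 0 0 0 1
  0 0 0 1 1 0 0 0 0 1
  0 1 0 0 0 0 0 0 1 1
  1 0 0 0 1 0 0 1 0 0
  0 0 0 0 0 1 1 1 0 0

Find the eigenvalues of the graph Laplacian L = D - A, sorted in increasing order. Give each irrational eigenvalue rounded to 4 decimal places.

With the vertex order [a, b, c, d, e, f, g, h, i, j], the degrees are [3, 3, 3, 3, 3, 3, 3, 3, 3, 3], giving D = diag(3, 3, 3, 3, 3, 3, 3, 3, 3, 3) and L = D - A. Diagonalising L (or applying a numerical eigensolver to the 10x10 matrix) gives the spectrum above. By the matrix-tree theorem the graph has (1/10) * product of the nonzero eigenvalues = 2000 spanning trees.

[0, 2, 2, 2, 2, 2, 5, 5, 5, 5]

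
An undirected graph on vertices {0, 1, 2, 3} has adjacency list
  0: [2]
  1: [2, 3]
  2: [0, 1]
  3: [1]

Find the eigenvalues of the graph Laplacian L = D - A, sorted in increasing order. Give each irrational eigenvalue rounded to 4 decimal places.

With the vertex order [0, 1, 2, 3], the degrees are [1, 2, 2, 1], giving D = diag(1, 2, 2, 1) and L = D - A. Diagonalising L (or applying a numerical eigensolver to the 4x4 matrix) gives the spectrum above. The single zero eigenvalue shows the graph is connected.

[0, 0.5858, 2, 3.4142]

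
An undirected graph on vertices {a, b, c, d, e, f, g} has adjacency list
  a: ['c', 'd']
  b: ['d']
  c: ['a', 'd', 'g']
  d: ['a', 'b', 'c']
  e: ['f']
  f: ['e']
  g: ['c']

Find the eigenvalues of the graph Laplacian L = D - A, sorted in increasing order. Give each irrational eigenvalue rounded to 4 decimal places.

Each diagonal entry of L is the vertex degree and each off-diagonal entry is -1 where an edge is present, 0 otherwise; in the order [a, b, c, d, e, f, g] the diagonal is [2, 1, 3, 3, 1, 1, 1]. The multiplicity of 0 as a Laplacian eigenvalue equals the number of connected components. The 2 zero eigenvalues correspond to the 2 connected components. The largest eigenvalue, 4.3028, is at most the vertex count 7. There are 2 zeros in the spectrum, matching the 2 components.

[0, 0, 0.6972, 1.3820, 2, 3.6180, 4.3028]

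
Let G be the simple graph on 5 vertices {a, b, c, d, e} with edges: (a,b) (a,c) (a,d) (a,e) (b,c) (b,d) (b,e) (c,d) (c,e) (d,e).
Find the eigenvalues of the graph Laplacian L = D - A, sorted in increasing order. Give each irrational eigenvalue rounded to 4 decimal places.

[0, 5, 5, 5, 5]

With the vertex order [a, b, c, d, e], the degrees are [4, 4, 4, 4, 4], giving D = diag(4, 4, 4, 4, 4) and L = D - A. L is symmetric positive semidefinite, so every eigenvalue is real and nonnegative.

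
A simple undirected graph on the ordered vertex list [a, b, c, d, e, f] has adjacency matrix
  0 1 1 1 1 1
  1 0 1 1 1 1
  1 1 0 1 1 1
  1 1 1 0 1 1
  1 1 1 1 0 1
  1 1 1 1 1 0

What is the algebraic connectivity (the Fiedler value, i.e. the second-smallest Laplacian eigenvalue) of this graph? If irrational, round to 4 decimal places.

Reading degrees in the order [a, b, c, d, e, f] gives [5, 5, 5, 5, 5, 5]; set D = diag(5, 5, 5, 5, 5, 5) and form L = D - A. Computing the eigenvalues of L and sorting gives [0, 6, 6, 6, 6, 6]. The Fiedler value lambda_2 = 6 is strictly positive, so the graph is connected. The largest eigenvalue, 6, is at most the vertex count 6. The eigenvalues sum to 30, which equals trace(L) = 2|E|.

6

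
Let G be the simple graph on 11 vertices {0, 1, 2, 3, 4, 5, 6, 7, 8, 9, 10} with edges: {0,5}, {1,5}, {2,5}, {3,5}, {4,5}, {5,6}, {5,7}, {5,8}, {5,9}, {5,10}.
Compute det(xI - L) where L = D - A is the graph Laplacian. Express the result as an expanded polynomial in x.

Reading degrees in the order [0, 1, 2, 3, 4, 5, 6, 7, 8, 9, 10] gives [1, 1, 1, 1, 1, 10, 1, 1, 1, 1, 1]; set D = diag(1, 1, 1, 1, 1, 10, 1, 1, 1, 1, 1) and form L = D - A. Computing det(xI - L) by cofactor expansion (or equivalently via sum-over-permutations) gives x^11 - 20x^10 + 135x^9 - 480x^8 + 1050x^7 - 1512x^6 + 1470x^5 - 960x^4 + 405x^3 - 100x^2 + 11x. The coefficient of x^10 equals -trace(L) = -20, matching the sum of degrees.

x^11 - 20x^10 + 135x^9 - 480x^8 + 1050x^7 - 1512x^6 + 1470x^5 - 960x^4 + 405x^3 - 100x^2 + 11x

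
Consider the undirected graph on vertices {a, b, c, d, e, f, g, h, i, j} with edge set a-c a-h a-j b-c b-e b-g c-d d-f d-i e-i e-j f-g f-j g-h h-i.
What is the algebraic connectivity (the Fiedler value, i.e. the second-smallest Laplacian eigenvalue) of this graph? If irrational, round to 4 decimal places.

2

Each diagonal entry of L is the vertex degree and each off-diagonal entry is -1 where an edge is present, 0 otherwise; in the order [a, b, c, d, e, f, g, h, i, j] the diagonal is [3, 3, 3, 3, 3, 3, 3, 3, 3, 3]. Computing the eigenvalues of L and sorting gives [0, 2, 2, 2, 2, 2, 5, 5, 5, 5]. The Fiedler value lambda_2 = 2 is strictly positive, so the graph is connected. The eigenvalues sum to 30, which equals trace(L) = 2|E|.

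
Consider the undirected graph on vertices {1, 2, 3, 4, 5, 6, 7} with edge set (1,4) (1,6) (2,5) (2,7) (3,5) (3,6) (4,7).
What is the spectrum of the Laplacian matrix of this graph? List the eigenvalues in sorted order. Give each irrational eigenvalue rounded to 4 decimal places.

[0, 0.7530, 0.7530, 2.4450, 2.4450, 3.8019, 3.8019]

Reading degrees in the order [1, 2, 3, 4, 5, 6, 7] gives [2, 2, 2, 2, 2, 2, 2]; set D = diag(2, 2, 2, 2, 2, 2, 2) and form L = D - A. L is symmetric positive semidefinite, so every eigenvalue is real and nonnegative. There is one zero in the spectrum, matching the 1 component. The eigenvalues sum to 14, which equals trace(L) = 2|E|.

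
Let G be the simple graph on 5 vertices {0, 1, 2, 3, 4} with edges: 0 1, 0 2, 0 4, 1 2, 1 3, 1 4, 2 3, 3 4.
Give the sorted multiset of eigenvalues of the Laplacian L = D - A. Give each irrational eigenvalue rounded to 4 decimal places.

Reading degrees in the order [0, 1, 2, 3, 4] gives [3, 4, 3, 3, 3]; set D = diag(3, 4, 3, 3, 3) and form L = D - A. Diagonalising L (or applying a numerical eigensolver to the 5x5 matrix) gives the spectrum above. The eigenvalues sum to 16, which equals trace(L) = 2|E|.

[0, 3, 3, 5, 5]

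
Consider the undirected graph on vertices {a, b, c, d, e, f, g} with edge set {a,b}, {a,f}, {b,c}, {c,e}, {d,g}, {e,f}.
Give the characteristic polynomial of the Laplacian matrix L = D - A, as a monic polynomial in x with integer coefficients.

x^7 - 12x^6 + 55x^5 - 120x^4 + 125x^3 - 50x^2

Each diagonal entry of L is the vertex degree and each off-diagonal entry is -1 where an edge is present, 0 otherwise; in the order [a, b, c, d, e, f, g] the diagonal is [2, 2, 2, 1, 2, 2, 1]. Computing det(xI - L) by cofactor expansion (or equivalently via sum-over-permutations) gives x^7 - 12x^6 + 55x^5 - 120x^4 + 125x^3 - 50x^2. The constant term is 0 because L is singular (the all-ones vector lies in its kernel). The largest eigenvalue, 3.6180, is at most the vertex count 7.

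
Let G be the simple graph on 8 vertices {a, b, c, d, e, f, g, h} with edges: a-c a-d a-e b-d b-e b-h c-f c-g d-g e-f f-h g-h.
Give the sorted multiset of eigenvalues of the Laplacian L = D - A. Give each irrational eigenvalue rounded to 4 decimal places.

[0, 2, 2, 2, 4, 4, 4, 6]

Reading degrees in the order [a, b, c, d, e, f, g, h] gives [3, 3, 3, 3, 3, 3, 3, 3]; set D = diag(3, 3, 3, 3, 3, 3, 3, 3) and form L = D - A. Diagonalising L (or applying a numerical eigensolver to the 8x8 matrix) gives the spectrum above. The single zero eigenvalue shows the graph is connected. By the matrix-tree theorem the graph has (1/8) * product of the nonzero eigenvalues = 384 spanning trees. The eigenvalues sum to 24, which equals trace(L) = 2|E|.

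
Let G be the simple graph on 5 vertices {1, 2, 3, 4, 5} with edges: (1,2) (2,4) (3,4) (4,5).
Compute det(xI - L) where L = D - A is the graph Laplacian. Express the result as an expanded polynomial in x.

x^5 - 8x^4 + 20x^3 - 18x^2 + 5x

Reading degrees in the order [1, 2, 3, 4, 5] gives [1, 2, 1, 3, 1]; set D = diag(1, 2, 1, 3, 1) and form L = D - A. L has integer entries, so p(x) = det(xI - L) has integer coefficients. Expanding the determinant yields x^5 - 8x^4 + 20x^3 - 18x^2 + 5x. The constant term is 0 because L is singular (the all-ones vector lies in its kernel). There is one zero in the spectrum, matching the 1 component.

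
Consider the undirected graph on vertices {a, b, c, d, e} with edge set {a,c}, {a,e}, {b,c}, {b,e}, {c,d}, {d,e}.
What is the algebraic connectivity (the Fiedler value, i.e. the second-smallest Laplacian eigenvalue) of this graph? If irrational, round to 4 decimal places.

Reading degrees in the order [a, b, c, d, e] gives [2, 2, 3, 2, 3]; set D = diag(2, 2, 3, 2, 3) and form L = D - A. The sorted Laplacian eigenvalues are [0, 2, 2, 3, 5]; the algebraic connectivity is the second entry, 2. The largest eigenvalue, 5, is at most the vertex count 5.

2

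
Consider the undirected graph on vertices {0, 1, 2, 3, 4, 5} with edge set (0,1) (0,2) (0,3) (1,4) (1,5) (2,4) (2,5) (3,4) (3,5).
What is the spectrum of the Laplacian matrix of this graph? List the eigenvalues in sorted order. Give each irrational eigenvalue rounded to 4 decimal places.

Reading degrees in the order [0, 1, 2, 3, 4, 5] gives [3, 3, 3, 3, 3, 3]; set D = diag(3, 3, 3, 3, 3, 3) and form L = D - A. Since every row of L sums to 0, the all-ones vector is in the kernel and 0 is an eigenvalue. The eigenvalues sum to 18, which equals trace(L) = 2|E|. There is one zero in the spectrum, matching the 1 component.

[0, 3, 3, 3, 3, 6]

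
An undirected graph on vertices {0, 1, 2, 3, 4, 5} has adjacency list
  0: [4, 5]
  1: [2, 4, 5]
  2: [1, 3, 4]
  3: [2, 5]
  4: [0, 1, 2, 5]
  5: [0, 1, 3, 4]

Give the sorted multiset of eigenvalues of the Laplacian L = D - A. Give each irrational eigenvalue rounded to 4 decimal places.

Each diagonal entry of L is the vertex degree and each off-diagonal entry is -1 where an edge is present, 0 otherwise; in the order [0, 1, 2, 3, 4, 5] the diagonal is [2, 3, 3, 2, 4, 4]. The multiplicity of 0 as a Laplacian eigenvalue equals the number of connected components. The single zero eigenvalue shows the graph is connected. The eigenvalues sum to 18, which equals trace(L) = 2|E|. There is one zero in the spectrum, matching the 1 component.

[0, 1.6072, 2.3023, 3.6405, 4.8631, 5.5869]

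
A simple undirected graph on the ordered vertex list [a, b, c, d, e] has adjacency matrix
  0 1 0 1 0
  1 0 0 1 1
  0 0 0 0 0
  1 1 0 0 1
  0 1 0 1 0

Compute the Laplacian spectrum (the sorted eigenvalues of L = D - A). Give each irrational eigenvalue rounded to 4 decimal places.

Each diagonal entry of L is the vertex degree and each off-diagonal entry is -1 where an edge is present, 0 otherwise; in the order [a, b, c, d, e] the diagonal is [2, 3, 0, 3, 2]. L is symmetric positive semidefinite, so every eigenvalue is real and nonnegative. The 2 zero eigenvalues correspond to the 2 connected components. The largest eigenvalue, 4, is at most the vertex count 5. There are 2 zeros in the spectrum, matching the 2 components.

[0, 0, 2, 4, 4]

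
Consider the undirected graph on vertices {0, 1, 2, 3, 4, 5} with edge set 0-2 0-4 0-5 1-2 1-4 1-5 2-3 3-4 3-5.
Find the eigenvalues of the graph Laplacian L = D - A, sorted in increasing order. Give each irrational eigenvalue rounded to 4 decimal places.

Reading degrees in the order [0, 1, 2, 3, 4, 5] gives [3, 3, 3, 3, 3, 3]; set D = diag(3, 3, 3, 3, 3, 3) and form L = D - A. Since every row of L sums to 0, the all-ones vector is in the kernel and 0 is an eigenvalue. The single zero eigenvalue shows the graph is connected. There is one zero in the spectrum, matching the 1 component.

[0, 3, 3, 3, 3, 6]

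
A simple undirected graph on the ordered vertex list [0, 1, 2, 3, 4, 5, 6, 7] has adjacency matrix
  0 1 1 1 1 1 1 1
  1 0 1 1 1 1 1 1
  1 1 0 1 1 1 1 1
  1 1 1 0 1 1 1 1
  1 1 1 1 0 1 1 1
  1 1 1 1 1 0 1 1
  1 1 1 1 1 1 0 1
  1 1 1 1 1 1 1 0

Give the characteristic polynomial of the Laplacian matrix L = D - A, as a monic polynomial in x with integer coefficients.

Each diagonal entry of L is the vertex degree and each off-diagonal entry is -1 where an edge is present, 0 otherwise; in the order [0, 1, 2, 3, 4, 5, 6, 7] the diagonal is [7, 7, 7, 7, 7, 7, 7, 7]. L has integer entries, so p(x) = det(xI - L) has integer coefficients. Expanding the determinant yields x^8 - 56x^7 + 1344x^6 - 17920x^5 + 143360x^4 - 688128x^3 + 1835008x^2 - 2097152x. The constant term is 0 because L is singular (the all-ones vector lies in its kernel).

x^8 - 56x^7 + 1344x^6 - 17920x^5 + 143360x^4 - 688128x^3 + 1835008x^2 - 2097152x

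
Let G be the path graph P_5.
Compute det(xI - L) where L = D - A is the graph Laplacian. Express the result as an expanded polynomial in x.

x^5 - 8x^4 + 21x^3 - 20x^2 + 5x

The graph has 5 vertices and degree multiset [2, 2, 2, 1, 1]; D is the diagonal matrix of degrees and L = D - A. Computing det(xI - L) by cofactor expansion (or equivalently via sum-over-permutations) gives x^5 - 8x^4 + 21x^3 - 20x^2 + 5x. The coefficient of x^4 equals -trace(L) = -8, matching the sum of degrees. By the matrix-tree theorem the graph has (1/5) * product of the nonzero eigenvalues = 1 spanning tree.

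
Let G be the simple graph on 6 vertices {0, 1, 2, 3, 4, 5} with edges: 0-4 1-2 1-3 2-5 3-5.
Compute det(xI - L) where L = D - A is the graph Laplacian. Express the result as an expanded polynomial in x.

Each diagonal entry of L is the vertex degree and each off-diagonal entry is -1 where an edge is present, 0 otherwise; in the order [0, 1, 2, 3, 4, 5] the diagonal is [1, 2, 2, 2, 1, 2]. The eigenvalues of L are [0, 0, 2, 2, 2, 4]; the characteristic polynomial is the product of (x - lambda_i), which multiplies out to x^6 - 10x^5 + 36x^4 - 56x^3 + 32x^2. Since p(0) = det(-L) = 0, x divides p(x). The largest eigenvalue, 4, is at most the vertex count 6. The eigenvalues sum to 10, which equals trace(L) = 2|E|.

x^6 - 10x^5 + 36x^4 - 56x^3 + 32x^2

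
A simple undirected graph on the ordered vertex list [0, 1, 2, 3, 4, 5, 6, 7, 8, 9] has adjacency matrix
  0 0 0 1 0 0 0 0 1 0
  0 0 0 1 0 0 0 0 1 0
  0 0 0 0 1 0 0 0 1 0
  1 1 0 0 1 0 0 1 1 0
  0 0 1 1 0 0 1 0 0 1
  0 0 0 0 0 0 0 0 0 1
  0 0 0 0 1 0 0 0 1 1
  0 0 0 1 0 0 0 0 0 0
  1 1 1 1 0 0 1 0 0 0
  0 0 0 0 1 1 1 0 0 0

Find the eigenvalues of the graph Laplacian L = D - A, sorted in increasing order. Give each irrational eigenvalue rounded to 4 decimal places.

[0, 0.5000, 0.9632, 1.5227, 2, 2.1278, 3.8999, 4.5209, 5.6698, 6.7957]

With the vertex order [0, 1, 2, 3, 4, 5, 6, 7, 8, 9], the degrees are [2, 2, 2, 5, 4, 1, 3, 1, 5, 3], giving D = diag(2, 2, 2, 5, 4, 1, 3, 1, 5, 3) and L = D - A. Since every row of L sums to 0, the all-ones vector is in the kernel and 0 is an eigenvalue. The largest eigenvalue, 6.7957, is at most the vertex count 10.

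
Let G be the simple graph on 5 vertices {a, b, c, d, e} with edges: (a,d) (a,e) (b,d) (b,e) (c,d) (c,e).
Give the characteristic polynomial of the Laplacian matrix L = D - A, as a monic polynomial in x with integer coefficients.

x^5 - 12x^4 + 51x^3 - 92x^2 + 60x

With the vertex order [a, b, c, d, e], the degrees are [2, 2, 2, 3, 3], giving D = diag(2, 2, 2, 3, 3) and L = D - A. The eigenvalues of L are [0, 2, 2, 3, 5]; the characteristic polynomial is the product of (x - lambda_i), which multiplies out to x^5 - 12x^4 + 51x^3 - 92x^2 + 60x. The constant term is 0 because L is singular (the all-ones vector lies in its kernel).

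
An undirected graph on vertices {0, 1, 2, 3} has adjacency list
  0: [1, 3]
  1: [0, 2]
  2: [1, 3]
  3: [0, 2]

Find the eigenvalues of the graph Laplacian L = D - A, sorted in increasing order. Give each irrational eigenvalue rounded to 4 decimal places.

With the vertex order [0, 1, 2, 3], the degrees are [2, 2, 2, 2], giving D = diag(2, 2, 2, 2) and L = D - A. L is symmetric positive semidefinite, so every eigenvalue is real and nonnegative. The single zero eigenvalue shows the graph is connected.

[0, 2, 2, 4]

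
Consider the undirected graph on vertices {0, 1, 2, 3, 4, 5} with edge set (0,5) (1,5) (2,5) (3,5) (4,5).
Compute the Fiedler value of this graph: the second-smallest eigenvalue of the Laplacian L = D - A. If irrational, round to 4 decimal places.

Reading degrees in the order [0, 1, 2, 3, 4, 5] gives [1, 1, 1, 1, 1, 5]; set D = diag(1, 1, 1, 1, 1, 5) and form L = D - A. The smallest Laplacian eigenvalue is always 0. The next one, lambda_2 = 1, measures how hard the graph is to disconnect: larger values mean better connectivity. There is one zero in the spectrum, matching the 1 component.

1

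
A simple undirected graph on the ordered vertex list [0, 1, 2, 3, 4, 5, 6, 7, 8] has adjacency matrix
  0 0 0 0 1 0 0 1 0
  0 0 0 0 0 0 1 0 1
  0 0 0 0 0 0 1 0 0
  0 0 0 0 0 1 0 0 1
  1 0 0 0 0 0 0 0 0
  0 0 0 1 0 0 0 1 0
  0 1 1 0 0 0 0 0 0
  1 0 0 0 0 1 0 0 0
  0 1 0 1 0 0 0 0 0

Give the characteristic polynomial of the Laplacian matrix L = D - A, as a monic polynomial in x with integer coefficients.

x^9 - 16x^8 + 105x^7 - 364x^6 + 715x^5 - 792x^4 + 462x^3 - 120x^2 + 9x

Reading degrees in the order [0, 1, 2, 3, 4, 5, 6, 7, 8] gives [2, 2, 1, 2, 1, 2, 2, 2, 2]; set D = diag(2, 2, 1, 2, 1, 2, 2, 2, 2) and form L = D - A. L has integer entries, so p(x) = det(xI - L) has integer coefficients. Expanding the determinant yields x^9 - 16x^8 + 105x^7 - 364x^6 + 715x^5 - 792x^4 + 462x^3 - 120x^2 + 9x. Since p(0) = det(-L) = 0, x divides p(x). By the matrix-tree theorem the graph has (1/9) * product of the nonzero eigenvalues = 1 spanning tree. The largest eigenvalue, 3.8794, is at most the vertex count 9.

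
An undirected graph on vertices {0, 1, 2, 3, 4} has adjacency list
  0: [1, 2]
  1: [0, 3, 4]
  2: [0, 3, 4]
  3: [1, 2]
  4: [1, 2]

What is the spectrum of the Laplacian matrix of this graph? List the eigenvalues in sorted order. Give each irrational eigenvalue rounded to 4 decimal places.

With the vertex order [0, 1, 2, 3, 4], the degrees are [2, 3, 3, 2, 2], giving D = diag(2, 3, 3, 2, 2) and L = D - A. Since every row of L sums to 0, the all-ones vector is in the kernel and 0 is an eigenvalue. There is one zero in the spectrum, matching the 1 component. The eigenvalues sum to 12, which equals trace(L) = 2|E|.

[0, 2, 2, 3, 5]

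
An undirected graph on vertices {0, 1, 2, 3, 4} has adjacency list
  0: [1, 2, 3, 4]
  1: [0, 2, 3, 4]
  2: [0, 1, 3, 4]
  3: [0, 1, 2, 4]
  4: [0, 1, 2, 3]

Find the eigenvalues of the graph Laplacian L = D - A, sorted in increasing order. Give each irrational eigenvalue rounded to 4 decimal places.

Each diagonal entry of L is the vertex degree and each off-diagonal entry is -1 where an edge is present, 0 otherwise; in the order [0, 1, 2, 3, 4] the diagonal is [4, 4, 4, 4, 4]. Diagonalising L (or applying a numerical eigensolver to the 5x5 matrix) gives the spectrum above. The single zero eigenvalue shows the graph is connected.

[0, 5, 5, 5, 5]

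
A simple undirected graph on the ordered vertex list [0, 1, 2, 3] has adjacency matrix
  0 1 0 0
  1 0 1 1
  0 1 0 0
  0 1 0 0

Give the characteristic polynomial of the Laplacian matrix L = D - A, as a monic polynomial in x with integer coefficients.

x^4 - 6x^3 + 9x^2 - 4x

Reading degrees in the order [0, 1, 2, 3] gives [1, 3, 1, 1]; set D = diag(1, 3, 1, 1) and form L = D - A. L has integer entries, so p(x) = det(xI - L) has integer coefficients. Expanding the determinant yields x^4 - 6x^3 + 9x^2 - 4x. Since p(0) = det(-L) = 0, x divides p(x).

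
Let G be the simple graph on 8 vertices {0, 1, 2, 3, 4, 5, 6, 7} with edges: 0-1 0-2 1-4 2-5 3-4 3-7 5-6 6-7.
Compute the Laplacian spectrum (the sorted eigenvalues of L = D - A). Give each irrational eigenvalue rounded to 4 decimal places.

[0, 0.5858, 0.5858, 2, 2, 3.4142, 3.4142, 4]

With the vertex order [0, 1, 2, 3, 4, 5, 6, 7], the degrees are [2, 2, 2, 2, 2, 2, 2, 2], giving D = diag(2, 2, 2, 2, 2, 2, 2, 2) and L = D - A. Since every row of L sums to 0, the all-ones vector is in the kernel and 0 is an eigenvalue. There is one zero in the spectrum, matching the 1 component.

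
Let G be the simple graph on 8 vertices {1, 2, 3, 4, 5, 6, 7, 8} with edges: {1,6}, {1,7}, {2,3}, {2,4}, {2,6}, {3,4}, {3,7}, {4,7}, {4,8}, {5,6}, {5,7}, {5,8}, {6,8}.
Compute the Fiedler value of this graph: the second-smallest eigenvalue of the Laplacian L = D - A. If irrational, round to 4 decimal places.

1.5762

With the vertex order [1, 2, 3, 4, 5, 6, 7, 8], the degrees are [2, 3, 3, 4, 3, 4, 4, 3], giving D = diag(2, 3, 3, 4, 3, 4, 4, 3) and L = D - A. The sorted Laplacian eigenvalues are [0, 1.5762, 1.9075, 2.9046, 3.5766, 4.5705, 5.5903, 5.8743]; the algebraic connectivity is the second entry, 1.5762. By the matrix-tree theorem the graph has (1/8) * product of the nonzero eigenvalues = 586 spanning trees.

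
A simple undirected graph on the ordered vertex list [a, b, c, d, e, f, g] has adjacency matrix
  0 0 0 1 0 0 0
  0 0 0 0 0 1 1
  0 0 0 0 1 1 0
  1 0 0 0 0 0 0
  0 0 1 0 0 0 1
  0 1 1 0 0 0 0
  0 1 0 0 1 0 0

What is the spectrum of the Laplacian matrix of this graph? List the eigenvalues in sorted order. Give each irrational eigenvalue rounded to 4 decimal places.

With the vertex order [a, b, c, d, e, f, g], the degrees are [1, 2, 2, 1, 2, 2, 2], giving D = diag(1, 2, 2, 1, 2, 2, 2) and L = D - A. Since every row of L sums to 0, the all-ones vector is in the kernel and 0 is an eigenvalue. The 2 zero eigenvalues correspond to the 2 connected components. The largest eigenvalue, 3.6180, is at most the vertex count 7.

[0, 0, 1.3820, 1.3820, 2, 3.6180, 3.6180]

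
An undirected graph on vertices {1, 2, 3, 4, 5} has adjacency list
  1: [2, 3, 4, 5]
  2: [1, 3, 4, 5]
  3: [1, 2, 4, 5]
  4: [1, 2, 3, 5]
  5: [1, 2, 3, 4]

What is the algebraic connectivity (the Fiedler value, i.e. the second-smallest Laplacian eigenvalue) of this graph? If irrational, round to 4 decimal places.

5

With the vertex order [1, 2, 3, 4, 5], the degrees are [4, 4, 4, 4, 4], giving D = diag(4, 4, 4, 4, 4) and L = D - A. Computing the eigenvalues of L and sorting gives [0, 5, 5, 5, 5]. The Fiedler value lambda_2 = 5 is strictly positive, so the graph is connected. The largest eigenvalue, 5, is at most the vertex count 5. There is one zero in the spectrum, matching the 1 component.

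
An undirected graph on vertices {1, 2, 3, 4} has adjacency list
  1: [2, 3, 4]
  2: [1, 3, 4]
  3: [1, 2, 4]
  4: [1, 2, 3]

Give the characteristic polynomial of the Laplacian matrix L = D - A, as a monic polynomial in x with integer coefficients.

x^4 - 12x^3 + 48x^2 - 64x

Reading degrees in the order [1, 2, 3, 4] gives [3, 3, 3, 3]; set D = diag(3, 3, 3, 3) and form L = D - A. L has integer entries, so p(x) = det(xI - L) has integer coefficients. Expanding the determinant yields x^4 - 12x^3 + 48x^2 - 64x. The coefficient of x^3 equals -trace(L) = -12, matching the sum of degrees. There is one zero in the spectrum, matching the 1 component.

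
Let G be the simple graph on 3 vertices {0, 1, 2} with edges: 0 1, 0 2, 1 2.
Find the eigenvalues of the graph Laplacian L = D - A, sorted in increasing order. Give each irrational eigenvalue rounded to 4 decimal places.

Each diagonal entry of L is the vertex degree and each off-diagonal entry is -1 where an edge is present, 0 otherwise; in the order [0, 1, 2] the diagonal is [2, 2, 2]. Since every row of L sums to 0, the all-ones vector is in the kernel and 0 is an eigenvalue. The largest eigenvalue, 3, is at most the vertex count 3.

[0, 3, 3]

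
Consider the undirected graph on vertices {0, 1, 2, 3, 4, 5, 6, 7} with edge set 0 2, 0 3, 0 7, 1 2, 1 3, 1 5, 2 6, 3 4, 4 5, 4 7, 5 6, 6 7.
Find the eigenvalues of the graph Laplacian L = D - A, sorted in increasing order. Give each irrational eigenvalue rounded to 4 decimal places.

[0, 2, 2, 2, 4, 4, 4, 6]

Each diagonal entry of L is the vertex degree and each off-diagonal entry is -1 where an edge is present, 0 otherwise; in the order [0, 1, 2, 3, 4, 5, 6, 7] the diagonal is [3, 3, 3, 3, 3, 3, 3, 3]. The multiplicity of 0 as a Laplacian eigenvalue equals the number of connected components.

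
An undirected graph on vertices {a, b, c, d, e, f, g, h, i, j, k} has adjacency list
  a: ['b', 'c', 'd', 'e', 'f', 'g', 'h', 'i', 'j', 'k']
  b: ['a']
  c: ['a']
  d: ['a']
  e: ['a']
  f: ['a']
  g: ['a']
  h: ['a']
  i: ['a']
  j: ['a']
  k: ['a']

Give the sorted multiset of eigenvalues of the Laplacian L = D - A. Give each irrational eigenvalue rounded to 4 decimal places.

[0, 1, 1, 1, 1, 1, 1, 1, 1, 1, 11]

Each diagonal entry of L is the vertex degree and each off-diagonal entry is -1 where an edge is present, 0 otherwise; in the order [a, b, c, d, e, f, g, h, i, j, k] the diagonal is [10, 1, 1, 1, 1, 1, 1, 1, 1, 1, 1]. The multiplicity of 0 as a Laplacian eigenvalue equals the number of connected components. The single zero eigenvalue shows the graph is connected.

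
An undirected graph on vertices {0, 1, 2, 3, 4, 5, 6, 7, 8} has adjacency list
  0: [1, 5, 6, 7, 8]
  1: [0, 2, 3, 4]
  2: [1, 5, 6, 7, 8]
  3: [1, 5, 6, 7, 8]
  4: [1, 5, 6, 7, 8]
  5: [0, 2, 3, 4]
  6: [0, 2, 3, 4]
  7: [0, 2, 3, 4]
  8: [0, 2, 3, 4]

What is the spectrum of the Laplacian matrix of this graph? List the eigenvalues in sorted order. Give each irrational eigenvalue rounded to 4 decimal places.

[0, 4, 4, 4, 4, 5, 5, 5, 9]

Each diagonal entry of L is the vertex degree and each off-diagonal entry is -1 where an edge is present, 0 otherwise; in the order [0, 1, 2, 3, 4, 5, 6, 7, 8] the diagonal is [5, 4, 5, 5, 5, 4, 4, 4, 4]. The multiplicity of 0 as a Laplacian eigenvalue equals the number of connected components. The single zero eigenvalue shows the graph is connected.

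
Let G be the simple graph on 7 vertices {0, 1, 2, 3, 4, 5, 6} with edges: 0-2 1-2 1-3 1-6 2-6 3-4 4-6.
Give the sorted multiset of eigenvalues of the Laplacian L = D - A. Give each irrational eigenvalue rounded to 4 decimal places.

[0, 0, 0.6972, 2, 2.3820, 4.3028, 4.6180]

Reading degrees in the order [0, 1, 2, 3, 4, 5, 6] gives [1, 3, 3, 2, 2, 0, 3]; set D = diag(1, 3, 3, 2, 2, 0, 3) and form L = D - A. Diagonalising L (or applying a numerical eigensolver to the 7x7 matrix) gives the spectrum above. The 2 zero eigenvalues correspond to the 2 connected components. There are 2 zeros in the spectrum, matching the 2 components.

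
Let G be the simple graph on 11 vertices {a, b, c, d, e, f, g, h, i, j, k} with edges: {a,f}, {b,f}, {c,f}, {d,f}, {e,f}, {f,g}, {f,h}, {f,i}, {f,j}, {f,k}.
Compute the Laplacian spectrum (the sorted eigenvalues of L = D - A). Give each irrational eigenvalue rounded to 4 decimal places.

[0, 1, 1, 1, 1, 1, 1, 1, 1, 1, 11]

Each diagonal entry of L is the vertex degree and each off-diagonal entry is -1 where an edge is present, 0 otherwise; in the order [a, b, c, d, e, f, g, h, i, j, k] the diagonal is [1, 1, 1, 1, 1, 10, 1, 1, 1, 1, 1]. L is symmetric positive semidefinite, so every eigenvalue is real and nonnegative. There is one zero in the spectrum, matching the 1 component. By the matrix-tree theorem the graph has (1/11) * product of the nonzero eigenvalues = 1 spanning tree.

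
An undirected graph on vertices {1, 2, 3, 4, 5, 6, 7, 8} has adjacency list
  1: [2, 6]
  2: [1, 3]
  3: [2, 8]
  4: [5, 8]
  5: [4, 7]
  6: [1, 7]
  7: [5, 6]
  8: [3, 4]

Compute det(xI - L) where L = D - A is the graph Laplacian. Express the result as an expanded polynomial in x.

x^8 - 16x^7 + 104x^6 - 352x^5 + 660x^4 - 672x^3 + 336x^2 - 64x

Each diagonal entry of L is the vertex degree and each off-diagonal entry is -1 where an edge is present, 0 otherwise; in the order [1, 2, 3, 4, 5, 6, 7, 8] the diagonal is [2, 2, 2, 2, 2, 2, 2, 2]. L has integer entries, so p(x) = det(xI - L) has integer coefficients. Expanding the determinant yields x^8 - 16x^7 + 104x^6 - 352x^5 + 660x^4 - 672x^3 + 336x^2 - 64x. The coefficient of x^7 equals -trace(L) = -16, matching the sum of degrees. There is one zero in the spectrum, matching the 1 component.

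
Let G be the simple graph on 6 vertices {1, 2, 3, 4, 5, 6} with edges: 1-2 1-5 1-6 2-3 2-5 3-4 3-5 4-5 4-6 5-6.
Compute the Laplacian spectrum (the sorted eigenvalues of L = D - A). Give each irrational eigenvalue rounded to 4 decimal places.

Each diagonal entry of L is the vertex degree and each off-diagonal entry is -1 where an edge is present, 0 otherwise; in the order [1, 2, 3, 4, 5, 6] the diagonal is [3, 3, 3, 3, 5, 3]. The multiplicity of 0 as a Laplacian eigenvalue equals the number of connected components. The single zero eigenvalue shows the graph is connected. There is one zero in the spectrum, matching the 1 component.

[0, 2.3820, 2.3820, 4.6180, 4.6180, 6]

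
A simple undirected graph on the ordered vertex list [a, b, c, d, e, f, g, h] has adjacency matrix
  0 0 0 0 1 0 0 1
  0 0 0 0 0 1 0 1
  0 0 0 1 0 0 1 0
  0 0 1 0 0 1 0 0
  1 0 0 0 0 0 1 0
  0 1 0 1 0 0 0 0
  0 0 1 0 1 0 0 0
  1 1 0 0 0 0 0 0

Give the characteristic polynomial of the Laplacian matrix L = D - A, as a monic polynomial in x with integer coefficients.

x^8 - 16x^7 + 104x^6 - 352x^5 + 660x^4 - 672x^3 + 336x^2 - 64x

Reading degrees in the order [a, b, c, d, e, f, g, h] gives [2, 2, 2, 2, 2, 2, 2, 2]; set D = diag(2, 2, 2, 2, 2, 2, 2, 2) and form L = D - A. L has integer entries, so p(x) = det(xI - L) has integer coefficients. Expanding the determinant yields x^8 - 16x^7 + 104x^6 - 352x^5 + 660x^4 - 672x^3 + 336x^2 - 64x. Since p(0) = det(-L) = 0, x divides p(x). The largest eigenvalue, 4, is at most the vertex count 8.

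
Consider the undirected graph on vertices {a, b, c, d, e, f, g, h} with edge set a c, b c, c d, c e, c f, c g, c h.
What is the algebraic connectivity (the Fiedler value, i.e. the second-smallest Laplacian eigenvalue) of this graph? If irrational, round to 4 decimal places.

1

Reading degrees in the order [a, b, c, d, e, f, g, h] gives [1, 1, 7, 1, 1, 1, 1, 1]; set D = diag(1, 1, 7, 1, 1, 1, 1, 1) and form L = D - A. The sorted Laplacian eigenvalues are [0, 1, 1, 1, 1, 1, 1, 8]; the algebraic connectivity is the second entry, 1. By the matrix-tree theorem the graph has (1/8) * product of the nonzero eigenvalues = 1 spanning tree.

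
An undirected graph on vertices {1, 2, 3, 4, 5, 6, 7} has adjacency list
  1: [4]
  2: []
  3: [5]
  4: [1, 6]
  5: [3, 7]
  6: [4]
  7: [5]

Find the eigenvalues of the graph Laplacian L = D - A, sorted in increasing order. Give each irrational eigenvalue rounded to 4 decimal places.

[0, 0, 0, 1, 1, 3, 3]

Each diagonal entry of L is the vertex degree and each off-diagonal entry is -1 where an edge is present, 0 otherwise; in the order [1, 2, 3, 4, 5, 6, 7] the diagonal is [1, 0, 1, 2, 2, 1, 1]. The multiplicity of 0 as a Laplacian eigenvalue equals the number of connected components. The 3 zero eigenvalues correspond to the 3 connected components. The largest eigenvalue, 3, is at most the vertex count 7. The eigenvalues sum to 8, which equals trace(L) = 2|E|.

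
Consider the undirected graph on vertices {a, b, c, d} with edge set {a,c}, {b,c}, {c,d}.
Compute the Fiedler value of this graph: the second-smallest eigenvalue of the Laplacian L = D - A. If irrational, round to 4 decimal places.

1

Reading degrees in the order [a, b, c, d] gives [1, 1, 3, 1]; set D = diag(1, 1, 3, 1) and form L = D - A. The smallest Laplacian eigenvalue is always 0. The next one, lambda_2 = 1, measures how hard the graph is to disconnect: larger values mean better connectivity. The eigenvalues sum to 6, which equals trace(L) = 2|E|. The largest eigenvalue, 4, is at most the vertex count 4.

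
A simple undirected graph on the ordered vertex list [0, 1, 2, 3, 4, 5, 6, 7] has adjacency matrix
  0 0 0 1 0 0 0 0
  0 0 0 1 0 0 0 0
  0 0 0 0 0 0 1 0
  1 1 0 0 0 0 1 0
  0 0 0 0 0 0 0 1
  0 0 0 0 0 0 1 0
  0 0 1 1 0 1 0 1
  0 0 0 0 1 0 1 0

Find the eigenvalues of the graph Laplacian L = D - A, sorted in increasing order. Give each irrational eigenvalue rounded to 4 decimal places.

[0, 0.3187, 0.5858, 1, 1, 2.3579, 3.4142, 5.3234]

Each diagonal entry of L is the vertex degree and each off-diagonal entry is -1 where an edge is present, 0 otherwise; in the order [0, 1, 2, 3, 4, 5, 6, 7] the diagonal is [1, 1, 1, 3, 1, 1, 4, 2]. Diagonalising L (or applying a numerical eigensolver to the 8x8 matrix) gives the spectrum above. The eigenvalues sum to 14, which equals trace(L) = 2|E|. The largest eigenvalue, 5.3234, is at most the vertex count 8.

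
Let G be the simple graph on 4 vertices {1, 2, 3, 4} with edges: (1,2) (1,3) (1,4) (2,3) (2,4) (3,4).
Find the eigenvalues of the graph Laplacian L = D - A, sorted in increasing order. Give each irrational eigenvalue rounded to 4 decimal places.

[0, 4, 4, 4]

Reading degrees in the order [1, 2, 3, 4] gives [3, 3, 3, 3]; set D = diag(3, 3, 3, 3) and form L = D - A. Diagonalising L (or applying a numerical eigensolver to the 4x4 matrix) gives the spectrum above. The single zero eigenvalue shows the graph is connected. There is one zero in the spectrum, matching the 1 component.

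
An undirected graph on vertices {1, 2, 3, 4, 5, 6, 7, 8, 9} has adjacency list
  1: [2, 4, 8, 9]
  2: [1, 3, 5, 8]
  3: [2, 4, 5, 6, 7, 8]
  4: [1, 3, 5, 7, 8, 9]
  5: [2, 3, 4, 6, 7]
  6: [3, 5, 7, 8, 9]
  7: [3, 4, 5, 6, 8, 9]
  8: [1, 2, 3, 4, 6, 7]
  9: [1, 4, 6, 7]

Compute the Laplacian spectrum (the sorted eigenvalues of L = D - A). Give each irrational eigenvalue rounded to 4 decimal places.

[0, 3.2501, 3.3004, 5.2391, 5.4182, 6, 7.1417, 7.4605, 8.1900]

Each diagonal entry of L is the vertex degree and each off-diagonal entry is -1 where an edge is present, 0 otherwise; in the order [1, 2, 3, 4, 5, 6, 7, 8, 9] the diagonal is [4, 4, 6, 6, 5, 5, 6, 6, 4]. Since every row of L sums to 0, the all-ones vector is in the kernel and 0 is an eigenvalue. The single zero eigenvalue shows the graph is connected. By the matrix-tree theorem the graph has (1/9) * product of the nonzero eigenvalues = 88580 spanning trees. There is one zero in the spectrum, matching the 1 component.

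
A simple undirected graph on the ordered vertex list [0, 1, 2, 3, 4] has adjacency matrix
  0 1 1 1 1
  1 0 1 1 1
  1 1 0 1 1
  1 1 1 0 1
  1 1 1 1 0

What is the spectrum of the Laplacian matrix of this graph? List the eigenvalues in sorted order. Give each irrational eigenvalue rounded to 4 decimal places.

[0, 5, 5, 5, 5]

Each diagonal entry of L is the vertex degree and each off-diagonal entry is -1 where an edge is present, 0 otherwise; in the order [0, 1, 2, 3, 4] the diagonal is [4, 4, 4, 4, 4]. Since every row of L sums to 0, the all-ones vector is in the kernel and 0 is an eigenvalue. The single zero eigenvalue shows the graph is connected. There is one zero in the spectrum, matching the 1 component.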